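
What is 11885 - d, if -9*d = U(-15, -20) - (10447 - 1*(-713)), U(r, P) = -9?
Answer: 10644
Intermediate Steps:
d = 1241 (d = -(-9 - (10447 - 1*(-713)))/9 = -(-9 - (10447 + 713))/9 = -(-9 - 1*11160)/9 = -(-9 - 11160)/9 = -1/9*(-11169) = 1241)
11885 - d = 11885 - 1*1241 = 11885 - 1241 = 10644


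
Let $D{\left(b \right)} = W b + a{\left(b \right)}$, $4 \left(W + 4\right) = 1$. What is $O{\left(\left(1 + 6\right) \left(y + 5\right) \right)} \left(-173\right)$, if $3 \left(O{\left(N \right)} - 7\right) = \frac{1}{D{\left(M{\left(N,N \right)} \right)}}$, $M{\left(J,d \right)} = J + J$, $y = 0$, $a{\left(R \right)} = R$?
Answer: $- \frac{1398359}{1155} \approx -1210.7$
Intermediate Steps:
$W = - \frac{15}{4}$ ($W = -4 + \frac{1}{4} \cdot 1 = -4 + \frac{1}{4} = - \frac{15}{4} \approx -3.75$)
$M{\left(J,d \right)} = 2 J$
$D{\left(b \right)} = - \frac{11 b}{4}$ ($D{\left(b \right)} = - \frac{15 b}{4} + b = - \frac{11 b}{4}$)
$O{\left(N \right)} = 7 - \frac{2}{33 N}$ ($O{\left(N \right)} = 7 + \frac{1}{3 \left(- \frac{11 \cdot 2 N}{4}\right)} = 7 + \frac{1}{3 \left(- \frac{11 N}{2}\right)} = 7 + \frac{\left(- \frac{2}{11}\right) \frac{1}{N}}{3} = 7 - \frac{2}{33 N}$)
$O{\left(\left(1 + 6\right) \left(y + 5\right) \right)} \left(-173\right) = \left(7 - \frac{2}{33 \left(1 + 6\right) \left(0 + 5\right)}\right) \left(-173\right) = \left(7 - \frac{2}{33 \cdot 7 \cdot 5}\right) \left(-173\right) = \left(7 - \frac{2}{33 \cdot 35}\right) \left(-173\right) = \left(7 - \frac{2}{1155}\right) \left(-173\right) = \frac{8083}{1155} \left(-173\right) = - \frac{1398359}{1155}$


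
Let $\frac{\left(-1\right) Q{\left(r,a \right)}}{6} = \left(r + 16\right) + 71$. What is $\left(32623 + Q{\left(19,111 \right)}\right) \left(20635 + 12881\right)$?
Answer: $1072076292$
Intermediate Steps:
$Q{\left(r,a \right)} = -522 - 6 r$ ($Q{\left(r,a \right)} = - 6 \left(\left(r + 16\right) + 71\right) = - 6 \left(\left(16 + r\right) + 71\right) = - 6 \left(87 + r\right) = -522 - 6 r$)
$\left(32623 + Q{\left(19,111 \right)}\right) \left(20635 + 12881\right) = \left(32623 - 636\right) \left(20635 + 12881\right) = \left(32623 - 636\right) 33516 = 31987 \cdot 33516 = 1072076292$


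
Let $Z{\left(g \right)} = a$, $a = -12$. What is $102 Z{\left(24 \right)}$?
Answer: $-1224$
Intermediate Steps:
$Z{\left(g \right)} = -12$
$102 Z{\left(24 \right)} = 102 \left(-12\right) = -1224$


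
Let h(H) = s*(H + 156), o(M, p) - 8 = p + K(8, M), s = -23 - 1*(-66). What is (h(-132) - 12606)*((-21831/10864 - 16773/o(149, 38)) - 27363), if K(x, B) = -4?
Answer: 249363548739/776 ≈ 3.2134e+8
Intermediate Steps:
s = 43 (s = -23 + 66 = 43)
o(M, p) = 4 + p (o(M, p) = 8 + (p - 4) = 8 + (-4 + p) = 4 + p)
h(H) = 6708 + 43*H (h(H) = 43*(H + 156) = 43*(156 + H) = 6708 + 43*H)
(h(-132) - 12606)*((-21831/10864 - 16773/o(149, 38)) - 27363) = ((6708 + 43*(-132)) - 12606)*((-21831/10864 - 16773/(4 + 38)) - 27363) = ((6708 - 5676) - 12606)*((-21831*1/10864 - 16773/42) - 27363) = (1032 - 12606)*((-21831/10864 - 16773*1/42) - 27363) = -11574*((-21831/10864 - 5591/14) - 27363) = -11574*(-622921/1552 - 27363) = -11574*(-43090297/1552) = 249363548739/776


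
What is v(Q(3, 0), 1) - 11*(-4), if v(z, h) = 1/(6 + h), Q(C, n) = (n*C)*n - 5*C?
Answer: 309/7 ≈ 44.143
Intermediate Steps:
Q(C, n) = -5*C + C*n**2 (Q(C, n) = (C*n)*n - 5*C = C*n**2 - 5*C = -5*C + C*n**2)
v(Q(3, 0), 1) - 11*(-4) = 1/(6 + 1) - 11*(-4) = 1/7 + 44 = 309/7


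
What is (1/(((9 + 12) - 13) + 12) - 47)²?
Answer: 881721/400 ≈ 2204.3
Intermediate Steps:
(1/(((9 + 12) - 13) + 12) - 47)² = (1/((21 - 13) + 12) - 47)² = (1/(8 + 12) - 47)² = (1/20 - 47)² = (-939/20)² = 881721/400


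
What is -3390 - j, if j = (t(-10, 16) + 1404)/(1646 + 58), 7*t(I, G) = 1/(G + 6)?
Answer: -889806457/262416 ≈ -3390.8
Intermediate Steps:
t(I, G) = 1/(7*(6 + G)) (t(I, G) = 1/(7*(G + 6)) = 1/(7*(6 + G)))
j = 216217/262416 (j = (1/(7*(6 + 16)) + 1404)/(1646 + 58) = ((1/7)/22 + 1404)/1704 = ((1/7)*(1/22) + 1404)*(1/1704) = (1/154 + 1404)*(1/1704) = (216217/154)*(1/1704) = 216217/262416 ≈ 0.82395)
-3390 - j = -3390 - 1*216217/262416 = -3390 - 216217/262416 = -889806457/262416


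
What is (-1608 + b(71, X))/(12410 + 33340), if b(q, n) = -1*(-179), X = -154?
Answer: -1429/45750 ≈ -0.031235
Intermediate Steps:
b(q, n) = 179
(-1608 + b(71, X))/(12410 + 33340) = (-1608 + 179)/(12410 + 33340) = -1429/45750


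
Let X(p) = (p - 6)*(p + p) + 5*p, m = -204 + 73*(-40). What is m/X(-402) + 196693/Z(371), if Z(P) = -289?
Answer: -32063574041/47110179 ≈ -680.61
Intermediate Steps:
m = -3124 (m = -204 - 2920 = -3124)
X(p) = 5*p + 2*p*(-6 + p) (X(p) = (-6 + p)*(2*p) + 5*p = 2*p*(-6 + p) + 5*p = 5*p + 2*p*(-6 + p))
m/X(-402) + 196693/Z(371) = -3124*(-1/(402*(-7 + 2*(-402)))) + 196693/(-289) = -3124*(-1/(402*(-7 - 804))) + 196693*(-1/289) = -3124/((-402*(-811))) - 196693/289 = -3124/326022 - 196693/289 = -3124*1/326022 - 196693/289 = -1562/163011 - 196693/289 = -32063574041/47110179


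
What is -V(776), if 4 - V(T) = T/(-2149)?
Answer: -9372/2149 ≈ -4.3611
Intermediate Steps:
V(T) = 4 + T/2149 (V(T) = 4 - T/(-2149) = 4 - T*(-1)/2149 = 4 - (-1)*T/2149 = 4 + T/2149)
-V(776) = -(4 + (1/2149)*776) = -(4 + 776/2149) = -1*9372/2149 = -9372/2149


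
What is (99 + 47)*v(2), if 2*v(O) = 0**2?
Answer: 0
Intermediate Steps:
v(O) = 0 (v(O) = (1/2)*0**2 = (1/2)*0 = 0)
(99 + 47)*v(2) = (99 + 47)*0 = 146*0 = 0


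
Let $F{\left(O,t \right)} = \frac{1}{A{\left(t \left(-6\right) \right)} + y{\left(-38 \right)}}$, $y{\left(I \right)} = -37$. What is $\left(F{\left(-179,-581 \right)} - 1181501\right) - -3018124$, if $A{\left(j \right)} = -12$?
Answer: $\frac{89994526}{49} \approx 1.8366 \cdot 10^{6}$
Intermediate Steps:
$F{\left(O,t \right)} = - \frac{1}{49}$ ($F{\left(O,t \right)} = \frac{1}{-12 - 37} = \frac{1}{-49} = - \frac{1}{49}$)
$\left(F{\left(-179,-581 \right)} - 1181501\right) - -3018124 = \left(- \frac{1}{49} - 1181501\right) - -3018124 = \left(- \frac{1}{49} - 1181501\right) + 3018124 = - \frac{57893550}{49} + 3018124 = \frac{89994526}{49}$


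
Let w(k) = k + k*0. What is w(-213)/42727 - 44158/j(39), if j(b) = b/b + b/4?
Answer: -7546964623/1837261 ≈ -4107.7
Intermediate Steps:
w(k) = k (w(k) = k + 0 = k)
j(b) = 1 + b/4 (j(b) = 1 + b*(¼) = 1 + b/4)
w(-213)/42727 - 44158/j(39) = -213/42727 - 44158/(1 + (¼)*39) = -213*1/42727 - 44158/(1 + 39/4) = -213/42727 - 44158/43/4 = -213/42727 - 44158*4/43 = -213/42727 - 176632/43 = -7546964623/1837261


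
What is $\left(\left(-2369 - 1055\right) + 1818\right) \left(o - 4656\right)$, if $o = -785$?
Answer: $8738246$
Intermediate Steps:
$\left(\left(-2369 - 1055\right) + 1818\right) \left(o - 4656\right) = \left(\left(-2369 - 1055\right) + 1818\right) \left(-785 - 4656\right) = \left(-3424 + 1818\right) \left(-5441\right) = \left(-1606\right) \left(-5441\right) = 8738246$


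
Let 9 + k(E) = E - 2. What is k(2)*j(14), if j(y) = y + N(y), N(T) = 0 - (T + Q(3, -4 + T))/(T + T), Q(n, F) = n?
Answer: -3375/28 ≈ -120.54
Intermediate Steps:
k(E) = -11 + E (k(E) = -9 + (E - 2) = -9 + (-2 + E) = -11 + E)
N(T) = -(3 + T)/(2*T) (N(T) = 0 - (T + 3)/(T + T) = 0 - (3 + T)/(2*T) = -(3 + T)/(2*T))
j(y) = y + (-3 - y)/(2*y)
k(2)*j(14) = (-11 + 2)*(-½ + 14 - 3/2/14) = -9*(-½ + 14 - 3/2*1/14) = -9*(-½ + 14 - 3/28) = -9*375/28 = -3375/28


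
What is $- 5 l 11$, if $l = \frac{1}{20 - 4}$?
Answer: $- \frac{55}{16} \approx -3.4375$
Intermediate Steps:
$l = \frac{1}{16} \approx 0.0625$
$- 5 l 11 = \left(-5\right) \frac{1}{16} \cdot 11 = \left(- \frac{5}{16}\right) 11 = - \frac{55}{16}$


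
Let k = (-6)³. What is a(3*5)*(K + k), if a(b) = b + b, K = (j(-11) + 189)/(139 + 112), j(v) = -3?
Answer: -1620900/251 ≈ -6457.8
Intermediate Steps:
k = -216
K = 186/251 (K = (-3 + 189)/(139 + 112) = 186/251 ≈ 0.74104)
a(b) = 2*b
a(3*5)*(K + k) = (2*(3*5))*(186/251 - 216) = (2*15)*(-54030/251) = 30*(-54030/251) = -1620900/251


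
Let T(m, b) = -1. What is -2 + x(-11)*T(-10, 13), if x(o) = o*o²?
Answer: 1329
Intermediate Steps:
x(o) = o³
-2 + x(-11)*T(-10, 13) = -2 + (-11)³*(-1) = -2 - 1331*(-1) = -2 + 1331 = 1329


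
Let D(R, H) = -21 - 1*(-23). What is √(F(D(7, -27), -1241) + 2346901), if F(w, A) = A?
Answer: 2*√586415 ≈ 1531.6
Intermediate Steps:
D(R, H) = 2 (D(R, H) = -21 + 23 = 2)
√(F(D(7, -27), -1241) + 2346901) = √(-1241 + 2346901) = √2345660 = 2*√586415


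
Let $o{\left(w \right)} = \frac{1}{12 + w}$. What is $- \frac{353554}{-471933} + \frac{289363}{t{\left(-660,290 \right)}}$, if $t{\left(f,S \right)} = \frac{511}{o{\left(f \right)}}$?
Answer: $- \frac{103112803}{826826616} \approx -0.12471$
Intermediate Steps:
$t{\left(f,S \right)} = 6132 + 511 f$ ($t{\left(f,S \right)} = \frac{511}{\frac{1}{12 + f}} = 511 \left(12 + f\right) = 6132 + 511 f$)
$- \frac{353554}{-471933} + \frac{289363}{t{\left(-660,290 \right)}} = - \frac{353554}{-471933} + \frac{289363}{6132 + 511 \left(-660\right)} = \left(-353554\right) \left(- \frac{1}{471933}\right) + \frac{289363}{6132 - 337260} = \frac{353554}{471933} + \frac{289363}{-331128} = \frac{353554}{471933} + 289363 \left(- \frac{1}{331128}\right) = \frac{353554}{471933} - \frac{289363}{331128} = - \frac{103112803}{826826616}$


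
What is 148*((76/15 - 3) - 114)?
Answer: -248492/15 ≈ -16566.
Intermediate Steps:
148*((76/15 - 3) - 114) = 148*(31/15 - 114) = 148*(-1679/15) = -248492/15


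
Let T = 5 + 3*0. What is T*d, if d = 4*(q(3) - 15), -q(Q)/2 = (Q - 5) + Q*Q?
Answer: -580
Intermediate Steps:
q(Q) = 10 - 2*Q - 2*Q**2 (q(Q) = -2*((Q - 5) + Q*Q) = -2*((-5 + Q) + Q**2) = -2*(-5 + Q + Q**2) = 10 - 2*Q - 2*Q**2)
T = 5 (T = 5 + 0 = 5)
d = -116 (d = 4*((10 - 2*3 - 2*3**2) - 15) = 4*((10 - 6 - 2*9) - 15) = 4*((10 - 6 - 18) - 15) = 4*(-14 - 15) = 4*(-29) = -116)
T*d = 5*(-116) = -580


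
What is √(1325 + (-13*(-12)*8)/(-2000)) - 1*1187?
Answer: -1187 + √827735/25 ≈ -1150.6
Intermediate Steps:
√(1325 + (-13*(-12)*8)/(-2000)) - 1*1187 = √(1325 + (156*8)*(-1/2000)) - 1187 = √(1325 + 1248*(-1/2000)) - 1187 = √(1325 - 78/125) - 1187 = √(165547/125) - 1187 = √827735/25 - 1187 = -1187 + √827735/25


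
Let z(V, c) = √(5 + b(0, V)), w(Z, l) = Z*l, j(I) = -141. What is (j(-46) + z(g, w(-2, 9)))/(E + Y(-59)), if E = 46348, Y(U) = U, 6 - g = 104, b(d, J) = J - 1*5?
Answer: -141/46289 + 7*I*√2/46289 ≈ -0.0030461 + 0.00021386*I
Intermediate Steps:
b(d, J) = -5 + J (b(d, J) = J - 5 = -5 + J)
g = -98 (g = 6 - 1*104 = 6 - 104 = -98)
z(V, c) = √V (z(V, c) = √(5 + (-5 + V)) = √V)
(j(-46) + z(g, w(-2, 9)))/(E + Y(-59)) = (-141 + √(-98))/(46348 - 59) = (-141 + 7*I*√2)/46289 = (-141 + 7*I*√2)*(1/46289) = -141/46289 + 7*I*√2/46289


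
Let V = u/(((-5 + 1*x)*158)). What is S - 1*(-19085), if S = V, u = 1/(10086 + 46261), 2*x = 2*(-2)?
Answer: 1189373039469/62319782 ≈ 19085.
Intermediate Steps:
x = -2 (x = (2*(-2))/2 = (½)*(-4) = -2)
u = 1/56347 ≈ 1.7747e-5
V = -1/62319782 (V = 1/(56347*(((-5 + 1*(-2))*158))) = 1/(56347*(((-5 - 2)*158))) = 1/(56347*((-7*158))) = (1/56347)/(-1106) = (1/56347)*(-1/1106) = -1/62319782 ≈ -1.6046e-8)
S = -1/62319782 ≈ -1.6046e-8
S - 1*(-19085) = -1/62319782 - 1*(-19085) = -1/62319782 + 19085 = 1189373039469/62319782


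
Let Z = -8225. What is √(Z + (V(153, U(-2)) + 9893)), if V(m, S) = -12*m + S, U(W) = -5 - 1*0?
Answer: I*√173 ≈ 13.153*I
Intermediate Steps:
U(W) = -5 (U(W) = -5 + 0 = -5)
V(m, S) = S - 12*m
√(Z + (V(153, U(-2)) + 9893)) = √(-8225 + ((-5 - 12*153) + 9893)) = √(-8225 + ((-5 - 1836) + 9893)) = √(-8225 + (-1841 + 9893)) = √(-8225 + 8052) = √(-173) = I*√173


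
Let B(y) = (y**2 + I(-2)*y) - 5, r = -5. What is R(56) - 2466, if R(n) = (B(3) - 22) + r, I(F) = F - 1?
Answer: -2498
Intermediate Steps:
I(F) = -1 + F
B(y) = -5 + y**2 - 3*y (B(y) = (y**2 + (-1 - 2)*y) - 5 = (y**2 - 3*y) - 5 = -5 + y**2 - 3*y)
R(n) = -32 (R(n) = ((-5 + 3**2 - 3*3) - 22) - 5 = ((-5 + 9 - 9) - 22) - 5 = (-5 - 22) - 5 = -27 - 5 = -32)
R(56) - 2466 = -32 - 2466 = -2498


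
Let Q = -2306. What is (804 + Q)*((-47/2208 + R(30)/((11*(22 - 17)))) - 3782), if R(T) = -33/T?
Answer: 156785277929/27600 ≈ 5.6806e+6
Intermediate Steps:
(804 + Q)*((-47/2208 + R(30)/((11*(22 - 17)))) - 3782) = (804 - 2306)*((-47/2208 + (-33/30)/((11*(22 - 17)))) - 3782) = -1502*((-47*1/2208 + (-33*1/30)/((11*5))) - 3782) = -1502*((-47/2208 - 11/10/55) - 3782) = -1502*((-47/2208 - 11/10*1/55) - 3782) = -1502*((-47/2208 - 1/50) - 3782) = -1502*(-2279/55200 - 3782) = -1502*(-208768679/55200) = 156785277929/27600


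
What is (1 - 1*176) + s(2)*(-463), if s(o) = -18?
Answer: 8159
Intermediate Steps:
(1 - 1*176) + s(2)*(-463) = (1 - 1*176) - 18*(-463) = (1 - 176) + 8334 = -175 + 8334 = 8159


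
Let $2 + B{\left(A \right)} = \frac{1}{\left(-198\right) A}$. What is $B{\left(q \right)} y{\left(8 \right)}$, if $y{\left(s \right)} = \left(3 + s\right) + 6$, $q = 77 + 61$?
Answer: $- \frac{929033}{27324} \approx -34.001$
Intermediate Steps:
$q = 138$
$B{\left(A \right)} = -2 - \frac{1}{198 A}$ ($B{\left(A \right)} = -2 + \frac{1}{\left(-198\right) A} = -2 - \frac{1}{198 A}$)
$y{\left(s \right)} = 9 + s$
$B{\left(q \right)} y{\left(8 \right)} = \left(-2 - \frac{1}{198 \cdot 138}\right) \left(9 + 8\right) = \left(-2 - \frac{1}{27324}\right) 17 = \left(- \frac{54649}{27324}\right) 17 = - \frac{929033}{27324}$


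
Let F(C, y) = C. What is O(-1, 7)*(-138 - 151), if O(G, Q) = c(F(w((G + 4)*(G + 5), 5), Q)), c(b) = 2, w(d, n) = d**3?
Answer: -578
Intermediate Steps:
O(G, Q) = 2
O(-1, 7)*(-138 - 151) = 2*(-138 - 151) = 2*(-289) = -578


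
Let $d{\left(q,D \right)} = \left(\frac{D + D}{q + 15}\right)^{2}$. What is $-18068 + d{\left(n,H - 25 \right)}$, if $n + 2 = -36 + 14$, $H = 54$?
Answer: $- \frac{1460144}{81} \approx -18026.0$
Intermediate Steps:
$n = -24$ ($n = -2 + \left(-36 + 14\right) = -2 - 22 = -24$)
$d{\left(q,D \right)} = \frac{4 D^{2}}{\left(15 + q\right)^{2}}$ ($d{\left(q,D \right)} = \left(\frac{2 D}{15 + q}\right)^{2} = \frac{4 D^{2}}{\left(15 + q\right)^{2}}$)
$-18068 + d{\left(n,H - 25 \right)} = -18068 + \frac{4 \left(54 - 25\right)^{2}}{\left(15 - 24\right)^{2}} = -18068 + \frac{4 \cdot 29^{2}}{81} = -18068 + 4 \cdot 841 \cdot \frac{1}{81} = -18068 + \frac{3364}{81} = - \frac{1460144}{81}$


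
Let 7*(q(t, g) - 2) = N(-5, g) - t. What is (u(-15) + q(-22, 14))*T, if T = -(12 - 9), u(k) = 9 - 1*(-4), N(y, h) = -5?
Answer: -366/7 ≈ -52.286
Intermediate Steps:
q(t, g) = 9/7 - t/7 (q(t, g) = 2 + (-5 - t)/7 = 2 + (-5/7 - t/7) = 9/7 - t/7)
u(k) = 13 (u(k) = 9 + 4 = 13)
T = -3 (T = -1*3 = -3)
(u(-15) + q(-22, 14))*T = (13 + (9/7 - ⅐*(-22)))*(-3) = (13 + (9/7 + 22/7))*(-3) = (13 + 31/7)*(-3) = (122/7)*(-3) = -366/7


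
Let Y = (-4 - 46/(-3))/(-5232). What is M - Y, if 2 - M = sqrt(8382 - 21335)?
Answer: 15713/7848 - I*sqrt(12953) ≈ 2.0022 - 113.81*I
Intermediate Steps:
M = 2 - I*sqrt(12953) (M = 2 - sqrt(8382 - 21335) = 2 - sqrt(-12953) = 2 - I*sqrt(12953) ≈ 2.0 - 113.81*I)
Y = -17/7848 (Y = (-4 - 1/3*(-46))*(-1/5232) = (-4 + 46/3)*(-1/5232) = (34/3)*(-1/5232) = -17/7848 ≈ -0.0021662)
M - Y = (2 - I*sqrt(12953)) - 1*(-17/7848) = (2 - I*sqrt(12953)) + 17/7848 = 15713/7848 - I*sqrt(12953)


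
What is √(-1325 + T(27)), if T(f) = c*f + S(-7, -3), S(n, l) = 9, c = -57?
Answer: I*√2855 ≈ 53.432*I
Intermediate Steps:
T(f) = 9 - 57*f (T(f) = -57*f + 9 = 9 - 57*f)
√(-1325 + T(27)) = √(-1325 + (9 - 57*27)) = √(-1325 + (9 - 1539)) = √(-1325 - 1530) = √(-2855) = I*√2855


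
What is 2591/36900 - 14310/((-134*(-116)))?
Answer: -30485281/35848350 ≈ -0.85040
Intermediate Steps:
2591/36900 - 14310/((-134*(-116))) = 2591*(1/36900) - 14310/15544 = 2591/36900 - 14310*1/15544 = 2591/36900 - 7155/7772 = -30485281/35848350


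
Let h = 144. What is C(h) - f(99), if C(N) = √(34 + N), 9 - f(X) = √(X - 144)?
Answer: -9 + √178 + 3*I*√5 ≈ 4.3417 + 6.7082*I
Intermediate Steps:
f(X) = 9 - √(-144 + X) (f(X) = 9 - √(X - 144) = 9 - √(-144 + X))
C(h) - f(99) = √(34 + 144) - (9 - √(-144 + 99)) = √178 - (9 - √(-45)) = √178 - (9 - 3*I*√5) = √178 + (-9 + 3*I*√5) = -9 + √178 + 3*I*√5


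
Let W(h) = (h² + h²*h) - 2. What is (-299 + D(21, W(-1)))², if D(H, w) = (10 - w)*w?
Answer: 104329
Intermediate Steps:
W(h) = -2 + h² + h³ (W(h) = (h² + h³) - 2 = -2 + h² + h³)
D(H, w) = w*(10 - w)
(-299 + D(21, W(-1)))² = (-299 + (-2 + (-1)² + (-1)³)*(10 - (-2 + (-1)² + (-1)³)))² = (-299 + (-2 + 1 - 1)*(10 - (-2 + 1 - 1)))² = (-299 - 2*(10 - 1*(-2)))² = (-299 - 2*(10 + 2))² = (-299 - 2*12)² = (-299 - 24)² = (-323)² = 104329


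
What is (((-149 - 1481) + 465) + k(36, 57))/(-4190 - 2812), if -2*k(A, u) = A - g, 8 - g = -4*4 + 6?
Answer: 587/3501 ≈ 0.16767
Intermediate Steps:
g = 18 (g = 8 - (-4*4 + 6) = 8 - (-16 + 6) = 8 - 1*(-10) = 8 + 10 = 18)
k(A, u) = 9 - A/2 (k(A, u) = -(A - 1*18)/2 = -(A - 18)/2 = -(-18 + A)/2 = 9 - A/2)
(((-149 - 1481) + 465) + k(36, 57))/(-4190 - 2812) = (((-149 - 1481) + 465) + (9 - ½*36))/(-4190 - 2812) = ((-1630 + 465) + (9 - 18))/(-7002) = (-1165 - 9)*(-1/7002) = -1174*(-1/7002) = 587/3501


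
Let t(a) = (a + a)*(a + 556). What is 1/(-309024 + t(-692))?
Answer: -1/120800 ≈ -8.2781e-6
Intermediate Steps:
t(a) = 2*a*(556 + a) (t(a) = (2*a)*(556 + a) = 2*a*(556 + a))
1/(-309024 + t(-692)) = 1/(-309024 + 2*(-692)*(556 - 692)) = 1/(-309024 + 2*(-692)*(-136)) = 1/(-309024 + 188224) = 1/(-120800) = -1/120800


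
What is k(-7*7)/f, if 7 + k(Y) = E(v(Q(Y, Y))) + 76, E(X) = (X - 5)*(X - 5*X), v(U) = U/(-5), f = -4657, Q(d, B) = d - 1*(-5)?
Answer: 1619/116425 ≈ 0.013906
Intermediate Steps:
Q(d, B) = 5 + d (Q(d, B) = d + 5 = 5 + d)
v(U) = -U/5 (v(U) = U*(-⅕) = -U/5)
E(X) = -4*X*(-5 + X) (E(X) = (-5 + X)*(-4*X) = -4*X*(-5 + X))
k(Y) = 69 + 4*(-1 - Y/5)*(6 + Y/5) (k(Y) = -7 + (4*(-(5 + Y)/5)*(5 - (-1)*(5 + Y)/5) + 76) = -7 + (4*(-1 - Y/5)*(5 - (-1 - Y/5)) + 76) = -7 + (4*(-1 - Y/5)*(5 + (1 + Y/5)) + 76) = -7 + (4*(-1 - Y/5)*(6 + Y/5) + 76) = -7 + (76 + 4*(-1 - Y/5)*(6 + Y/5)) = 69 + 4*(-1 - Y/5)*(6 + Y/5))
k(-7*7)/f = (69 - 4*(5 - 7*7)*(30 - 7*7)/25)/(-4657) = (69 - 4*(5 - 49)*(30 - 49)/25)*(-1/4657) = (69 - 4/25*(-44)*(-19))*(-1/4657) = (69 - 3344/25)*(-1/4657) = -1619/25*(-1/4657) = 1619/116425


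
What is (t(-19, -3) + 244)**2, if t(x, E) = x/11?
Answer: 7102225/121 ≈ 58696.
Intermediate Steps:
t(x, E) = x/11 (t(x, E) = x*(1/11) = x/11)
(t(-19, -3) + 244)**2 = ((1/11)*(-19) + 244)**2 = (-19/11 + 244)**2 = (2665/11)**2 = 7102225/121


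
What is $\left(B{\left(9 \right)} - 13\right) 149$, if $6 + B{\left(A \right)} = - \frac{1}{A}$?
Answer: $- \frac{25628}{9} \approx -2847.6$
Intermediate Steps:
$B{\left(A \right)} = -6 - \frac{1}{A}$
$\left(B{\left(9 \right)} - 13\right) 149 = \left(\left(-6 - \frac{1}{9}\right) - 13\right) 149 = \left(- \frac{55}{9} - 13\right) 149 = \left(- \frac{172}{9}\right) 149 = - \frac{25628}{9}$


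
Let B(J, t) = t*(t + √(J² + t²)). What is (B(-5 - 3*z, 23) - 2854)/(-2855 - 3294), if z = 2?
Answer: 2325/6149 - 115*√26/6149 ≈ 0.28275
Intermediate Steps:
(B(-5 - 3*z, 23) - 2854)/(-2855 - 3294) = (23*(23 + √((-5 - 3*2)² + 23²)) - 2854)/(-2855 - 3294) = (23*(23 + √((-5 - 6)² + 529)) - 2854)/(-6149) = (23*(23 + √((-11)² + 529)) - 2854)*(-1/6149) = (23*(23 + √(121 + 529)) - 2854)*(-1/6149) = (23*(23 + √650) - 2854)*(-1/6149) = (23*(23 + 5*√26) - 2854)*(-1/6149) = ((529 + 115*√26) - 2854)*(-1/6149) = (-2325 + 115*√26)*(-1/6149) = 2325/6149 - 115*√26/6149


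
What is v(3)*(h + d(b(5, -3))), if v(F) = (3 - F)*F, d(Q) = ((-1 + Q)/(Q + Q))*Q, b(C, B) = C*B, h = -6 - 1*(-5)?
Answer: 0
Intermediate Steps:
h = -1 (h = -6 + 5 = -1)
b(C, B) = B*C
d(Q) = -1/2 + Q/2 (d(Q) = ((-1 + Q)/((2*Q)))*Q = ((-1 + Q)*(1/(2*Q)))*Q = ((-1 + Q)/(2*Q))*Q = -1/2 + Q/2)
v(F) = F*(3 - F)
v(3)*(h + d(b(5, -3))) = (3*(3 - 1*3))*(-1 + (-1/2 + (-3*5)/2)) = (3*(3 - 3))*(-1 + (-1/2 + (1/2)*(-15))) = (3*0)*(-1 + (-1/2 - 15/2)) = 0*(-1 - 8) = 0*(-9) = 0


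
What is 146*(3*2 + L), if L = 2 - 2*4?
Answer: 0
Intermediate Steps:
L = -6 (L = 2 - 8 = -6)
146*(3*2 + L) = 146*(3*2 - 6) = 146*(6 - 6) = 146*0 = 0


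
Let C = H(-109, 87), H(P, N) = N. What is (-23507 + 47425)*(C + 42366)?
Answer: 1015390854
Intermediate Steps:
C = 87
(-23507 + 47425)*(C + 42366) = (-23507 + 47425)*(87 + 42366) = 23918*42453 = 1015390854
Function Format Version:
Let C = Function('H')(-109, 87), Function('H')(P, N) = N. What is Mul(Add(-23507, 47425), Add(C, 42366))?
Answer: 1015390854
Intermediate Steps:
C = 87
Mul(Add(-23507, 47425), Add(C, 42366)) = Mul(Add(-23507, 47425), Add(87, 42366)) = Mul(23918, 42453) = 1015390854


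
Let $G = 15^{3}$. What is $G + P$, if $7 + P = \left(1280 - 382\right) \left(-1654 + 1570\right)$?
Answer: $-72064$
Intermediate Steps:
$P = -75439$ ($P = -7 + \left(1280 - 382\right) \left(-1654 + 1570\right) = -7 + 898 \left(-84\right) = -7 - 75432 = -75439$)
$G = 3375$
$G + P = 3375 - 75439 = -72064$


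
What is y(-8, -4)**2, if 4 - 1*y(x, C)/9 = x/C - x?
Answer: 2916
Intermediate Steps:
y(x, C) = 36 + 9*x - 9*x/C (y(x, C) = 36 - 9*(x/C - x) = 36 - 9*(-x + x/C) = 36 + (9*x - 9*x/C) = 36 + 9*x - 9*x/C)
y(-8, -4)**2 = (36 + 9*(-8) - 9*(-8)/(-4))**2 = (36 - 72 - 9*(-8)*(-1/4))**2 = (36 - 72 - 18)**2 = (-54)**2 = 2916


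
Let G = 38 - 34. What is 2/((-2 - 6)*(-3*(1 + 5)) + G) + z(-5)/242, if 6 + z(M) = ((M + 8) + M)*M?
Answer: 269/8954 ≈ 0.030042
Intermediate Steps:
G = 4
z(M) = -6 + M*(8 + 2*M) (z(M) = -6 + ((M + 8) + M)*M = -6 + ((8 + M) + M)*M = -6 + (8 + 2*M)*M = -6 + M*(8 + 2*M))
2/((-2 - 6)*(-3*(1 + 5)) + G) + z(-5)/242 = 2/((-2 - 6)*(-3*(1 + 5)) + 4) + (-6 + 2*(-5)² + 8*(-5))/242 = 2/(-(-24)*6 + 4) + (-6 + 2*25 - 40)*(1/242) = 2/(-8*(-18) + 4) + (-6 + 50 - 40)*(1/242) = 2/(144 + 4) + 4*(1/242) = 2/148 + 2/121 = 2*(1/148) + 2/121 = 1/74 + 2/121 = 269/8954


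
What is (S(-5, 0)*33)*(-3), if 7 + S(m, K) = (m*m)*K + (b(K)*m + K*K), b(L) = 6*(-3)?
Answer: -8217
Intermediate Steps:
b(L) = -18
S(m, K) = -7 + K**2 - 18*m + K*m**2 (S(m, K) = -7 + ((m*m)*K + (-18*m + K*K)) = -7 + (m**2*K + (-18*m + K**2)) = -7 + (K*m**2 + (K**2 - 18*m)) = -7 + (K**2 - 18*m + K*m**2) = -7 + K**2 - 18*m + K*m**2)
(S(-5, 0)*33)*(-3) = ((-7 + 0**2 - 18*(-5) + 0*(-5)**2)*33)*(-3) = ((-7 + 0 + 90 + 0*25)*33)*(-3) = ((-7 + 0 + 90 + 0)*33)*(-3) = (83*33)*(-3) = 2739*(-3) = -8217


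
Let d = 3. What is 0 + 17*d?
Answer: 51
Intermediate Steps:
0 + 17*d = 0 + 17*3 = 0 + 51 = 51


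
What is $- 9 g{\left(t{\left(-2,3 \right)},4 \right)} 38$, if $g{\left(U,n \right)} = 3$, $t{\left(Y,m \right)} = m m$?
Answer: $-1026$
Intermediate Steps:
$t{\left(Y,m \right)} = m^{2}$
$- 9 g{\left(t{\left(-2,3 \right)},4 \right)} 38 = \left(-9\right) 3 \cdot 38 = \left(-27\right) 38 = -1026$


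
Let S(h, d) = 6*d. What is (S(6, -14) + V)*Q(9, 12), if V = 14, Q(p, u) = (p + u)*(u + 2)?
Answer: -20580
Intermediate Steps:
Q(p, u) = (2 + u)*(p + u) (Q(p, u) = (p + u)*(2 + u) = (2 + u)*(p + u))
(S(6, -14) + V)*Q(9, 12) = (6*(-14) + 14)*(12² + 2*9 + 2*12 + 9*12) = (-84 + 14)*(144 + 18 + 24 + 108) = -70*294 = -20580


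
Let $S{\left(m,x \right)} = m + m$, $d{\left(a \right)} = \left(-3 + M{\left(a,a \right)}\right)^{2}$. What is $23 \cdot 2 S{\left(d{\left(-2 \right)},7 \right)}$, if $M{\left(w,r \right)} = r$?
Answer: $2300$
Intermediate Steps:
$d{\left(a \right)} = \left(-3 + a\right)^{2}$
$S{\left(m,x \right)} = 2 m$
$23 \cdot 2 S{\left(d{\left(-2 \right)},7 \right)} = 23 \cdot 2 \cdot 2 \left(-3 - 2\right)^{2} = 46 \cdot 2 \left(-5\right)^{2} = 46 \cdot 2 \cdot 25 = 46 \cdot 50 = 2300$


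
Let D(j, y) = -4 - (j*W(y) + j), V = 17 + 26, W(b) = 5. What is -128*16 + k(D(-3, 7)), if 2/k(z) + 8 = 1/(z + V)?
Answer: -931954/455 ≈ -2048.3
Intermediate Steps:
V = 43
D(j, y) = -4 - 6*j (D(j, y) = -4 - (j*5 + j) = -4 - (5*j + j) = -4 - 6*j)
k(z) = 2/(-8 + 1/(43 + z)) (k(z) = 2/(-8 + 1/(z + 43)) = 2/(-8 + 1/(43 + z)))
-128*16 + k(D(-3, 7)) = -128*16 + 2*(-43 - (-4 - 6*(-3)))/(343 + 8*(-4 - 6*(-3))) = -2048 + 2*(-43 - (-4 + 18))/(343 + 8*(-4 + 18)) = -2048 + 2*(-43 - 1*14)/(343 + 8*14) = -2048 + 2*(-43 - 14)/(343 + 112) = -2048 + 2*(-57)/455 = -2048 + 2*(1/455)*(-57) = -2048 - 114/455 = -931954/455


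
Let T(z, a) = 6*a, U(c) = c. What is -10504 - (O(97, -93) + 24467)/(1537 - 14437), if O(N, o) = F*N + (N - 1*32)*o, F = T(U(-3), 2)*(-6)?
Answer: -1575467/150 ≈ -10503.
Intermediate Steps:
F = -72 (F = (6*2)*(-6) = 12*(-6) = -72)
O(N, o) = -72*N + o*(-32 + N) (O(N, o) = -72*N + (N - 1*32)*o = -72*N + (N - 32)*o = -72*N + (-32 + N)*o = -72*N + o*(-32 + N))
-10504 - (O(97, -93) + 24467)/(1537 - 14437) = -10504 - ((-72*97 - 32*(-93) + 97*(-93)) + 24467)/(1537 - 14437) = -10504 - ((-6984 + 2976 - 9021) + 24467)/(-12900) = -10504 - (-13029 + 24467)*(-1)/12900 = -10504 - 11438*(-1)/12900 = -10504 - 1*(-133/150) = -10504 + 133/150 = -1575467/150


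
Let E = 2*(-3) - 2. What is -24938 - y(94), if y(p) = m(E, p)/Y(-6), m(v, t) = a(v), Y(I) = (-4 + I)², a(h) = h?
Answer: -623448/25 ≈ -24938.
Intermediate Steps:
E = -8 (E = -6 - 2 = -8)
m(v, t) = v
y(p) = -2/25 (y(p) = -8/(-4 - 6)² = -8/((-10)²) = -8/100 = -8*1/100 = -2/25)
-24938 - y(94) = -24938 - 1*(-2/25) = -24938 + 2/25 = -623448/25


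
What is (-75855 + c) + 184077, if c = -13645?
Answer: 94577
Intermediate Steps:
(-75855 + c) + 184077 = (-75855 - 13645) + 184077 = -89500 + 184077 = 94577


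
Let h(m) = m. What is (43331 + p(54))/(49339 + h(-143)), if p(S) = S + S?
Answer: 43439/49196 ≈ 0.88298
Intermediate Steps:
p(S) = 2*S
(43331 + p(54))/(49339 + h(-143)) = (43331 + 2*54)/(49339 - 143) = (43331 + 108)/49196 = 43439*(1/49196) = 43439/49196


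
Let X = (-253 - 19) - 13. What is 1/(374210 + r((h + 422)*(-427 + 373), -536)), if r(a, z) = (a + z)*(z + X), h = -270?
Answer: 1/7553034 ≈ 1.3240e-7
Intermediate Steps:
X = -285 (X = -272 - 13 = -285)
r(a, z) = (-285 + z)*(a + z) (r(a, z) = (a + z)*(z - 285) = (a + z)*(-285 + z) = (-285 + z)*(a + z))
1/(374210 + r((h + 422)*(-427 + 373), -536)) = 1/(374210 + ((-536)² - 285*(-270 + 422)*(-427 + 373) - 285*(-536) + ((-270 + 422)*(-427 + 373))*(-536))) = 1/(374210 + (287296 - 43320*(-54) + 152760 + (152*(-54))*(-536))) = 1/(374210 + (287296 - 285*(-8208) + 152760 - 8208*(-536))) = 1/(374210 + (287296 + 2339280 + 152760 + 4399488)) = 1/(374210 + 7178824) = 1/7553034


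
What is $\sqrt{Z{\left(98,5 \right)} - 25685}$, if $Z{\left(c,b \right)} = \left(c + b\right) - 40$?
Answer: $i \sqrt{25622} \approx 160.07 i$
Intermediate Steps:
$Z{\left(c,b \right)} = -40 + b + c$ ($Z{\left(c,b \right)} = \left(b + c\right) - 40 = -40 + b + c$)
$\sqrt{Z{\left(98,5 \right)} - 25685} = \sqrt{\left(-40 + 5 + 98\right) - 25685} = \sqrt{63 - 25685} = \sqrt{-25622} = i \sqrt{25622}$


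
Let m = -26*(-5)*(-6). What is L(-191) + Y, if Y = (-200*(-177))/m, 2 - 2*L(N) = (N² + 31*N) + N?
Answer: -395951/26 ≈ -15229.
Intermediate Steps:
L(N) = 1 - 16*N - N²/2 (L(N) = 1 - ((N² + 31*N) + N)/2 = 1 - (N² + 32*N)/2 = 1 + (-16*N - N²/2) = 1 - 16*N - N²/2)
m = -780 (m = 130*(-6) = -780)
Y = -590/13 (Y = -200*(-177)/(-780) = 35400*(-1/780) = -590/13 ≈ -45.385)
L(-191) + Y = (1 - 16*(-191) - ½*(-191)²) - 590/13 = (1 + 3056 - ½*36481) - 590/13 = (1 + 3056 - 36481/2) - 590/13 = -30367/2 - 590/13 = -395951/26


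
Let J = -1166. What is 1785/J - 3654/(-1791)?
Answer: 118181/232034 ≈ 0.50933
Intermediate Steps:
1785/J - 3654/(-1791) = 1785/(-1166) - 3654/(-1791) = 1785*(-1/1166) - 3654*(-1/1791) = -1785/1166 + 406/199 = 118181/232034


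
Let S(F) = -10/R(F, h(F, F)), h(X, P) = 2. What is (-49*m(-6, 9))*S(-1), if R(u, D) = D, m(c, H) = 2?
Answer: 490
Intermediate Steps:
S(F) = -5 (S(F) = -10/2 = -10*½ = -5)
(-49*m(-6, 9))*S(-1) = -49*2*(-5) = -98*(-5) = 490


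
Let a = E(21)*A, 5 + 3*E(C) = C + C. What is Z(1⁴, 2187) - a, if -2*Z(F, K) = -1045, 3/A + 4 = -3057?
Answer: 3198819/6122 ≈ 522.51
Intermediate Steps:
A = -3/3061 (A = 3/(-4 - 3057) = 3/(-3061) = 3*(-1/3061) = -3/3061 ≈ -0.00098007)
E(C) = -5/3 + 2*C/3 (E(C) = -5/3 + (C + C)/3 = -5/3 + (2*C)/3 = -5/3 + 2*C/3)
Z(F, K) = 1045/2 (Z(F, K) = -½*(-1045) = 1045/2)
a = -37/3061 (a = (-5/3 + (⅔)*21)*(-3/3061) = (-5/3 + 14)*(-3/3061) = (37/3)*(-3/3061) = -37/3061 ≈ -0.012088)
Z(1⁴, 2187) - a = 1045/2 - 1*(-37/3061) = 1045/2 + 37/3061 = 3198819/6122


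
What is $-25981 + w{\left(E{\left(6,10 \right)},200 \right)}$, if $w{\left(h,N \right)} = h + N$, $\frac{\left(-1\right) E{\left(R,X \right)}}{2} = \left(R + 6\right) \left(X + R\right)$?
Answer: $-26165$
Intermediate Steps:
$E{\left(R,X \right)} = - 2 \left(6 + R\right) \left(R + X\right)$ ($E{\left(R,X \right)} = - 2 \left(R + 6\right) \left(X + R\right) = - 2 \left(6 + R\right) \left(R + X\right)$)
$w{\left(h,N \right)} = N + h$
$-25981 + w{\left(E{\left(6,10 \right)},200 \right)} = -25981 + \left(200 - \left(192 + 72 + 120\right)\right) = -25981 + \left(200 - 384\right) = -25981 - 184 = -26165$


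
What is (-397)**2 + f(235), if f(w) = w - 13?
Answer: 157831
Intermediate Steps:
f(w) = -13 + w
(-397)**2 + f(235) = (-397)**2 + (-13 + 235) = 157609 + 222 = 157831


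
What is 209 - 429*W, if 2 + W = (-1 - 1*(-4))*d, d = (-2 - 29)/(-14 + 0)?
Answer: -24959/14 ≈ -1782.8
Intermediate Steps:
d = 31/14 (d = -31/(-14) = -31*(-1/14) = 31/14 ≈ 2.2143)
W = 65/14 (W = -2 + (-1 - 1*(-4))*(31/14) = -2 + (-1 + 4)*(31/14) = -2 + 3*(31/14) = -2 + 93/14 = 65/14 ≈ 4.6429)
209 - 429*W = 209 - 429*65/14 = 209 - 27885/14 = -24959/14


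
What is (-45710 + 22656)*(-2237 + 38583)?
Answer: -837920684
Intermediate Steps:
(-45710 + 22656)*(-2237 + 38583) = -23054*36346 = -837920684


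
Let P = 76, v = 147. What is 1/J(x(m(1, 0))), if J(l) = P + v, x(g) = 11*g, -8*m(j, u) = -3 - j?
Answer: 1/223 ≈ 0.0044843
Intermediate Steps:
m(j, u) = 3/8 + j/8 (m(j, u) = -(-3 - j)/8 = 3/8 + j/8)
J(l) = 223 (J(l) = 76 + 147 = 223)
1/J(x(m(1, 0))) = 1/223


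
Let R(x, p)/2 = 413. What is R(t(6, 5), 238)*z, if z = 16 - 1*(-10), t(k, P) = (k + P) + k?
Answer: 21476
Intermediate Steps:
t(k, P) = P + 2*k (t(k, P) = (P + k) + k = P + 2*k)
R(x, p) = 826 (R(x, p) = 2*413 = 826)
z = 26 (z = 16 + 10 = 26)
R(t(6, 5), 238)*z = 826*26 = 21476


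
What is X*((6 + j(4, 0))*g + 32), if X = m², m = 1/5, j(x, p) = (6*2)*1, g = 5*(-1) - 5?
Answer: -148/25 ≈ -5.9200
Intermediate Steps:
g = -10 (g = -5 - 5 = -10)
j(x, p) = 12 (j(x, p) = 12*1 = 12)
m = ⅕ ≈ 0.20000
X = 1/25 (X = (⅕)² = 1/25 ≈ 0.040000)
X*((6 + j(4, 0))*g + 32) = ((6 + 12)*(-10) + 32)/25 = (18*(-10) + 32)/25 = (-180 + 32)/25 = (1/25)*(-148) = -148/25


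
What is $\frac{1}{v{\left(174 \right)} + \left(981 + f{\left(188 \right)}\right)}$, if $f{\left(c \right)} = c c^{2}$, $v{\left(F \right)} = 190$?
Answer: $\frac{1}{6645843} \approx 1.5047 \cdot 10^{-7}$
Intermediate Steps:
$f{\left(c \right)} = c^{3}$
$\frac{1}{v{\left(174 \right)} + \left(981 + f{\left(188 \right)}\right)} = \frac{1}{190 + \left(981 + 188^{3}\right)} = \frac{1}{190 + \left(981 + 6644672\right)} = \frac{1}{190 + 6645653} = \frac{1}{6645843}$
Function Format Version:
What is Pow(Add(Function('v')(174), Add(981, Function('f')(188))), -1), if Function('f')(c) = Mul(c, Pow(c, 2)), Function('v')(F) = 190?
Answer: Rational(1, 6645843) ≈ 1.5047e-7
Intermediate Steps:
Function('f')(c) = Pow(c, 3)
Pow(Add(Function('v')(174), Add(981, Function('f')(188))), -1) = Pow(Add(190, Add(981, Pow(188, 3))), -1) = Pow(Add(190, Add(981, 6644672)), -1) = Pow(Add(190, 6645653), -1) = Pow(6645843, -1) = Rational(1, 6645843)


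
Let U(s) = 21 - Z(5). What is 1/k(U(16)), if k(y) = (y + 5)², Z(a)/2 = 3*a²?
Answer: 1/15376 ≈ 6.5036e-5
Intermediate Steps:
Z(a) = 6*a² (Z(a) = 2*(3*a²) = 6*a²)
U(s) = -129 (U(s) = 21 - 6*5² = 21 - 6*25 = 21 - 1*150 = 21 - 150 = -129)
k(y) = (5 + y)²
1/k(U(16)) = 1/((5 - 129)²) = 1/((-124)²) = 1/15376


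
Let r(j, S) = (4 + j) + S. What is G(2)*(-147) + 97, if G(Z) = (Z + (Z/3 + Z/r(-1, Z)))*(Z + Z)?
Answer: -8531/5 ≈ -1706.2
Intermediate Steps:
r(j, S) = 4 + S + j
G(Z) = 2*Z*(4*Z/3 + Z/(3 + Z)) (G(Z) = (Z + (Z/3 + Z/(4 + Z - 1)))*(Z + Z) = (Z + (Z*(1/3) + Z/(3 + Z)))*(2*Z) = (Z + (Z/3 + Z/(3 + Z)))*(2*Z) = (4*Z/3 + Z/(3 + Z))*(2*Z) = 2*Z*(4*Z/3 + Z/(3 + Z)))
G(2)*(-147) + 97 = (2**2*(10 + (8/3)*2)/(3 + 2))*(-147) + 97 = (4*(10 + 16/3)/5)*(-147) + 97 = (4*(1/5)*(46/3))*(-147) + 97 = (184/15)*(-147) + 97 = -9016/5 + 97 = -8531/5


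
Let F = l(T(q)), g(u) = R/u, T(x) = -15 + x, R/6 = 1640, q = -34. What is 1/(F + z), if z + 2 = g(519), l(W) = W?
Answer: -173/5543 ≈ -0.031211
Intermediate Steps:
R = 9840 (R = 6*1640 = 9840)
g(u) = 9840/u
F = -49 (F = -15 - 34 = -49)
z = 2934/173 (z = -2 + 9840/519 = -2 + 9840*(1/519) = -2 + 3280/173 = 2934/173 ≈ 16.960)
1/(F + z) = 1/(-49 + 2934/173) = 1/(-5543/173) = -173/5543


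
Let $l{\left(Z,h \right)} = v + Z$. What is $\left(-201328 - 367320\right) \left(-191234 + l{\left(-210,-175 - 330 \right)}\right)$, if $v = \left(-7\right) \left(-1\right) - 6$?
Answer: $108863679064$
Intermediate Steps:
$v = 1$ ($v = 7 - 6 = 1$)
$l{\left(Z,h \right)} = 1 + Z$
$\left(-201328 - 367320\right) \left(-191234 + l{\left(-210,-175 - 330 \right)}\right) = \left(-201328 - 367320\right) \left(-191234 + \left(1 - 210\right)\right) = - 568648 \left(-191234 - 209\right) = \left(-568648\right) \left(-191443\right) = 108863679064$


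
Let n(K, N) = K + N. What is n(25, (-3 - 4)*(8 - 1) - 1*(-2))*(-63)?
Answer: 1386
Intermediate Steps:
n(25, (-3 - 4)*(8 - 1) - 1*(-2))*(-63) = (25 + ((-3 - 4)*(8 - 1) - 1*(-2)))*(-63) = (25 + (-7*7 + 2))*(-63) = (25 + (-49 + 2))*(-63) = (25 - 47)*(-63) = -22*(-63) = 1386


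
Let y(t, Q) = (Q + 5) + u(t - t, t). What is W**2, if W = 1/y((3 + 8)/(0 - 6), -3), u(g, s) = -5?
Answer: 1/9 ≈ 0.11111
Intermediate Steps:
y(t, Q) = Q (y(t, Q) = (Q + 5) - 5 = (5 + Q) - 5 = Q)
W = -1/3 (W = 1/(-3) = -1/3 ≈ -0.33333)
W**2 = (-1/3)**2 = 1/9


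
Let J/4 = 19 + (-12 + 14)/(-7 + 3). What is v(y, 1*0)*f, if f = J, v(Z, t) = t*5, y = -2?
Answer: 0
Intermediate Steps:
v(Z, t) = 5*t
J = 74 (J = 4*(19 + (-12 + 14)/(-7 + 3)) = 4*(19 + 2/(-4)) = 4*(19 + 2*(-¼)) = 4*(19 - ½) = 4*(37/2) = 74)
f = 74
v(y, 1*0)*f = (5*(1*0))*74 = (5*0)*74 = 0*74 = 0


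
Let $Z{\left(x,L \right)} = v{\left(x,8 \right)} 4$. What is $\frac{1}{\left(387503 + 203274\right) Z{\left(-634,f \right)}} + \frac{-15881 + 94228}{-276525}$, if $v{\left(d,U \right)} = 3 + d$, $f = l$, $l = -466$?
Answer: $- \frac{116824868858881}{412332275450700} \approx -0.28333$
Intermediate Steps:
$f = -466$
$Z{\left(x,L \right)} = 12 + 4 x$ ($Z{\left(x,L \right)} = \left(3 + x\right) 4 = 12 + 4 x$)
$\frac{1}{\left(387503 + 203274\right) Z{\left(-634,f \right)}} + \frac{-15881 + 94228}{-276525} = \frac{1}{\left(387503 + 203274\right) \left(12 + 4 \left(-634\right)\right)} + \frac{-15881 + 94228}{-276525} = \frac{1}{590777 \left(12 - 2536\right)} + 78347 \left(- \frac{1}{276525}\right) = \frac{1}{590777 \left(-2524\right)} - \frac{78347}{276525} = \frac{1}{590777} \left(- \frac{1}{2524}\right) - \frac{78347}{276525} = - \frac{1}{1491121148} - \frac{78347}{276525} = - \frac{116824868858881}{412332275450700}$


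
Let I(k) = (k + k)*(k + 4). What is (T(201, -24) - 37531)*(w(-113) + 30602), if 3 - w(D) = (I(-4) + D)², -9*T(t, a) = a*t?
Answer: -659842820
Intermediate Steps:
T(t, a) = -a*t/9
I(k) = 2*k*(4 + k) (I(k) = (2*k)*(4 + k) = 2*k*(4 + k))
w(D) = 3 - D² (w(D) = 3 - (2*(-4)*(4 - 4) + D)² = 3 - (2*(-4)*0 + D)² = 3 - (0 + D)² = 3 - D²)
(T(201, -24) - 37531)*(w(-113) + 30602) = (-⅑*(-24)*201 - 37531)*((3 - 1*(-113)²) + 30602) = (536 - 37531)*((3 - 1*12769) + 30602) = -36995*((3 - 12769) + 30602) = -36995*(-12766 + 30602) = -36995*17836 = -659842820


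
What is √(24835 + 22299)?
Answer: √47134 ≈ 217.10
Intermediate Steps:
√(24835 + 22299) = √47134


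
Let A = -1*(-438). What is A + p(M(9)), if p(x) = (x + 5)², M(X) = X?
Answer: 634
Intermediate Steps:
p(x) = (5 + x)²
A = 438
A + p(M(9)) = 438 + (5 + 9)² = 438 + 14² = 438 + 196 = 634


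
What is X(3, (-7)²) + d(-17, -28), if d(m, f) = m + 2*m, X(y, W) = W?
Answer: -2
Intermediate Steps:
d(m, f) = 3*m
X(3, (-7)²) + d(-17, -28) = (-7)² + 3*(-17) = 49 - 51 = -2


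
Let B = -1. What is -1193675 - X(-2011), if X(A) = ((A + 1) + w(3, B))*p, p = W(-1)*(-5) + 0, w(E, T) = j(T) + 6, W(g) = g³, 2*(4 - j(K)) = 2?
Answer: -1183670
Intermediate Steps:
j(K) = 3 (j(K) = 4 - ½*2 = 4 - 1 = 3)
w(E, T) = 9 (w(E, T) = 3 + 6 = 9)
p = 5 (p = (-1)³*(-5) + 0 = -1*(-5) + 0 = 5 + 0 = 5)
X(A) = 50 + 5*A (X(A) = ((A + 1) + 9)*5 = ((1 + A) + 9)*5 = (10 + A)*5 = 50 + 5*A)
-1193675 - X(-2011) = -1193675 - (50 + 5*(-2011)) = -1193675 - (50 - 10055) = -1193675 - 1*(-10005) = -1193675 + 10005 = -1183670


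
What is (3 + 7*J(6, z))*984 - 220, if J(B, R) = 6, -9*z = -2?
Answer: 44060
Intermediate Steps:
z = 2/9 (z = -⅑*(-2) = 2/9 ≈ 0.22222)
(3 + 7*J(6, z))*984 - 220 = (3 + 7*6)*984 - 220 = (3 + 42)*984 - 220 = 45*984 - 220 = 44280 - 220 = 44060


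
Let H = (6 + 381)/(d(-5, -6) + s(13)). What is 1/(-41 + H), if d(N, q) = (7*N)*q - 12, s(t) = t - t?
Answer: -22/859 ≈ -0.025611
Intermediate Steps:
s(t) = 0
d(N, q) = -12 + 7*N*q (d(N, q) = 7*N*q - 12 = -12 + 7*N*q)
H = 43/22 (H = (6 + 381)/((-12 + 7*(-5)*(-6)) + 0) = 387/((-12 + 210) + 0) = 387/(198 + 0) = 387/198 = 387*(1/198) = 43/22 ≈ 1.9545)
1/(-41 + H) = 1/(-41 + 43/22) = 1/(-859/22) = -22/859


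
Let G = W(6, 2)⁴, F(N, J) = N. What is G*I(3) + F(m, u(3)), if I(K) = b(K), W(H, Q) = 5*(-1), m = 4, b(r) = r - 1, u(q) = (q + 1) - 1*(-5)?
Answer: 1254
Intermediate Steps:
u(q) = 6 + q (u(q) = (1 + q) + 5 = 6 + q)
b(r) = -1 + r
W(H, Q) = -5
G = 625 (G = (-5)⁴ = 625)
I(K) = -1 + K
G*I(3) + F(m, u(3)) = 625*(-1 + 3) + 4 = 625*2 + 4 = 1250 + 4 = 1254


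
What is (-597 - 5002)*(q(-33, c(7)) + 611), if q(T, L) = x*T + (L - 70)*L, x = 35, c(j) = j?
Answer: 5515015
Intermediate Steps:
q(T, L) = 35*T + L*(-70 + L) (q(T, L) = 35*T + (L - 70)*L = 35*T + (-70 + L)*L = 35*T + L*(-70 + L))
(-597 - 5002)*(q(-33, c(7)) + 611) = (-597 - 5002)*((7² - 70*7 + 35*(-33)) + 611) = -5599*((49 - 490 - 1155) + 611) = -5599*(-1596 + 611) = -5599*(-985) = 5515015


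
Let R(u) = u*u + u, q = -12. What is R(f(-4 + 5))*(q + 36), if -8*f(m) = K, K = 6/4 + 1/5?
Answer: -3213/800 ≈ -4.0163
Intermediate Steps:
K = 17/10 (K = 6*(¼) + 1*(⅕) = 3/2 + ⅕ = 17/10 ≈ 1.7000)
f(m) = -17/80 (f(m) = -⅛*17/10 = -17/80)
R(u) = u + u² (R(u) = u² + u = u + u²)
R(f(-4 + 5))*(q + 36) = (-17*(1 - 17/80)/80)*(-12 + 36) = -17/80*63/80*24 = -1071/6400*24 = -3213/800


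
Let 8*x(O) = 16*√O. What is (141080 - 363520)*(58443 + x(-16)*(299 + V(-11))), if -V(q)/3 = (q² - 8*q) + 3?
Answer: -13000060920 + 599698240*I ≈ -1.3e+10 + 5.997e+8*I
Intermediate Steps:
V(q) = -9 - 3*q² + 24*q (V(q) = -3*((q² - 8*q) + 3) = -3*(3 + q² - 8*q) = -9 - 3*q² + 24*q)
x(O) = 2*√O (x(O) = (16*√O)/8 = 2*√O)
(141080 - 363520)*(58443 + x(-16)*(299 + V(-11))) = (141080 - 363520)*(58443 + (2*√(-16))*(299 + (-9 - 3*(-11)² + 24*(-11)))) = -222440*(58443 + (2*(4*I))*(299 + (-9 - 3*121 - 264))) = -222440*(58443 + (8*I)*(299 + (-9 - 363 - 264))) = -222440*(58443 + (8*I)*(299 - 636)) = -222440*(58443 + (8*I)*(-337)) = -222440*(58443 - 2696*I) = -13000060920 + 599698240*I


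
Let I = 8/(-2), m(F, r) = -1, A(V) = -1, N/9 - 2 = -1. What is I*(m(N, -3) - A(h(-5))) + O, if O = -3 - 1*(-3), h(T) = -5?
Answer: 0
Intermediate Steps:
N = 9 (N = 18 + 9*(-1) = 18 - 9 = 9)
O = 0 (O = -3 + 3 = 0)
I = -4 (I = 8*(-½) = -4)
I*(m(N, -3) - A(h(-5))) + O = -4*(-1 - 1*(-1)) + 0 = -4*(-1 + 1) + 0 = -4*0 + 0 = 0 + 0 = 0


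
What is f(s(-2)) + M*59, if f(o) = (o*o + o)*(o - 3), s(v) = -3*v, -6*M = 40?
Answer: -802/3 ≈ -267.33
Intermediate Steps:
M = -20/3 (M = -1/6*40 = -20/3 ≈ -6.6667)
f(o) = (-3 + o)*(o + o**2) (f(o) = (o**2 + o)*(-3 + o) = (o + o**2)*(-3 + o) = (-3 + o)*(o + o**2))
f(s(-2)) + M*59 = (-3*(-2))*(-3 + (-3*(-2))**2 - (-6)*(-2)) - 20/3*59 = 6*(-3 + 6**2 - 2*6) - 1180/3 = 6*(-3 + 36 - 12) - 1180/3 = 6*21 - 1180/3 = 126 - 1180/3 = -802/3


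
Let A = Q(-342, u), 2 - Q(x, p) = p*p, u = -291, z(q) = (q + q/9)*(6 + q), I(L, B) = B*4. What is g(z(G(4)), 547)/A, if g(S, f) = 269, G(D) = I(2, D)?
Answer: -269/84679 ≈ -0.0031767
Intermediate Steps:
I(L, B) = 4*B
G(D) = 4*D
z(q) = 10*q*(6 + q)/9 (z(q) = (q + q*(⅑))*(6 + q) = (q + q/9)*(6 + q) = (10*q/9)*(6 + q) = 10*q*(6 + q)/9)
Q(x, p) = 2 - p² (Q(x, p) = 2 - p*p = 2 - p²)
A = -84679 (A = 2 - 1*(-291)² = 2 - 1*84681 = 2 - 84681 = -84679)
g(z(G(4)), 547)/A = 269/(-84679) = 269*(-1/84679) = -269/84679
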